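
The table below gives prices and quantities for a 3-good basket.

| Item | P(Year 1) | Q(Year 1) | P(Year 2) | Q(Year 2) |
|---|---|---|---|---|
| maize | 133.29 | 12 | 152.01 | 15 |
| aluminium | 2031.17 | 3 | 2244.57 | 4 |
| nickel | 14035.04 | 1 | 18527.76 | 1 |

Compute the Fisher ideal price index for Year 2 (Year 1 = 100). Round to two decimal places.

Laspeyres component (base-period weights):
ΣP(Year 2)Q(Year 1) = 152.01×12 + 2244.57×3 + 18527.76×1 = 1824.12 + 6733.71 + 18527.76 = 27085.59
ΣP(Year 1)Q(Year 1) = 133.29×12 + 2031.17×3 + 14035.04×1 = 1599.48 + 6093.51 + 14035.04 = 21728.03
L = 27085.59 / 21728.03 × 100 = 124.6574
Paasche component (current-period weights):
ΣP(Year 2)Q(Year 2) = 152.01×15 + 2244.57×4 + 18527.76×1 = 2280.15 + 8978.28 + 18527.76 = 29786.19
ΣP(Year 1)Q(Year 2) = 133.29×15 + 2031.17×4 + 14035.04×1 = 1999.35 + 8124.68 + 14035.04 = 24159.07
P = 29786.19 / 24159.07 × 100 = 123.2920
Fisher = √(L × P) = √(124.6574 × 123.2920) = 123.9728

123.97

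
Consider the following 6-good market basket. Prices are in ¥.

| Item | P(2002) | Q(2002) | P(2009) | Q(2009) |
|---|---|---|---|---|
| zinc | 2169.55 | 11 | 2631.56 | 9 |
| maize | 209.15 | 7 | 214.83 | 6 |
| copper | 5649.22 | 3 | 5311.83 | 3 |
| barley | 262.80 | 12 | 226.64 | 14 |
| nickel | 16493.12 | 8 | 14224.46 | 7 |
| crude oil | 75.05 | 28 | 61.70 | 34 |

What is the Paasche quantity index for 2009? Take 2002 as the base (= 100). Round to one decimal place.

Paasche quantity index uses current-period prices as weights.
ΣP(2009)·Q(2009) = 2631.56×9 + 214.83×6 + 5311.83×3 + 226.64×14 + 14224.46×7 + 61.70×34 = 23684.04 + 1288.98 + 15935.49 + 3172.96 + 99571.22 + 2097.8 = 145750.49
ΣP(2009)·Q(2002) = 2631.56×11 + 214.83×7 + 5311.83×3 + 226.64×12 + 14224.46×8 + 61.70×28 = 28947.16 + 1503.81 + 15935.49 + 2719.68 + 113795.68 + 1727.6 = 164629.42
Index = 145750.49 / 164629.42 × 100 = 88.5325

88.5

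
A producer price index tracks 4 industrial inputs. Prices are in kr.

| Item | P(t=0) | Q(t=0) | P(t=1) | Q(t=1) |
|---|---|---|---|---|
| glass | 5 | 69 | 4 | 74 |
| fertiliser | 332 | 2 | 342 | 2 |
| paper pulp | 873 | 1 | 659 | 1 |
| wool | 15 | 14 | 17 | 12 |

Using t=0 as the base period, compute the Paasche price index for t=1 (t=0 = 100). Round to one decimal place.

88.3

Paasche price index uses current-period quantities as weights.
ΣP(t=1)·Q(t=1) = 4×74 + 342×2 + 659×1 + 17×12 = 296 + 684 + 659 + 204 = 1843
ΣP(t=0)·Q(t=1) = 5×74 + 332×2 + 873×1 + 15×12 = 370 + 664 + 873 + 180 = 2087
Index = 1843 / 2087 × 100 = 88.3086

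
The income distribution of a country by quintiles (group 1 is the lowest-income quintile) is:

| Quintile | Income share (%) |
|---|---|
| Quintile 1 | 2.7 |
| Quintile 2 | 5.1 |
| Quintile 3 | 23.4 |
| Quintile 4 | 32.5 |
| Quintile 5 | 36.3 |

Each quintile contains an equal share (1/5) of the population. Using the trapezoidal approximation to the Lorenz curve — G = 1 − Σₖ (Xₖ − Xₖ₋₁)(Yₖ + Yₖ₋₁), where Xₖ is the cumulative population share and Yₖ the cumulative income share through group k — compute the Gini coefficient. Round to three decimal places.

Cumulative income shares Yₖ: 0.0270, 0.0780, 0.3120, 0.6370, 1.0000
Σ (Xₖ−Xₖ₋₁)(Yₖ+Yₖ₋₁) = (1/5)(0.0270+0.0000) + (1/5)(0.0780+0.0270) + (1/5)(0.3120+0.0780) + (1/5)(0.6370+0.3120) + (1/5)(1.0000+0.6370)
  = 0.0054 + 0.0210 + 0.0780 + 0.1898 + 0.3274 = 0.6216
G = 1 − 0.6216 = 0.3784

0.378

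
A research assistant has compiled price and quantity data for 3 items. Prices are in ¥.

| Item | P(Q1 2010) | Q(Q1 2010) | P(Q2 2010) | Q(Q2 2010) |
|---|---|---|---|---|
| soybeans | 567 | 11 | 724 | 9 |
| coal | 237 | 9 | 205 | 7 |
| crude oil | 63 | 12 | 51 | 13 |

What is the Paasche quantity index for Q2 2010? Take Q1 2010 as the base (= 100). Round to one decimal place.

82.7

Paasche quantity index uses current-period prices as weights.
ΣP(Q2 2010)·Q(Q2 2010) = 724×9 + 205×7 + 51×13 = 6516 + 1435 + 663 = 8614
ΣP(Q2 2010)·Q(Q1 2010) = 724×11 + 205×9 + 51×12 = 7964 + 1845 + 612 = 10421
Index = 8614 / 10421 × 100 = 82.6600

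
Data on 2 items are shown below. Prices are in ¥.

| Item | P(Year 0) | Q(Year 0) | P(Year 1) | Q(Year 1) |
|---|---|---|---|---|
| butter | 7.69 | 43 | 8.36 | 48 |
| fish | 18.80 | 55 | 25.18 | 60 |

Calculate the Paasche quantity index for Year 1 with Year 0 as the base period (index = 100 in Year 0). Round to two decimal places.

Paasche quantity index uses current-period prices as weights.
ΣP(Year 1)·Q(Year 1) = 8.36×48 + 25.18×60 = 401.28 + 1510.8 = 1912.08
ΣP(Year 1)·Q(Year 0) = 8.36×43 + 25.18×55 = 359.48 + 1384.9 = 1744.38
Index = 1912.08 / 1744.38 × 100 = 109.6137

109.61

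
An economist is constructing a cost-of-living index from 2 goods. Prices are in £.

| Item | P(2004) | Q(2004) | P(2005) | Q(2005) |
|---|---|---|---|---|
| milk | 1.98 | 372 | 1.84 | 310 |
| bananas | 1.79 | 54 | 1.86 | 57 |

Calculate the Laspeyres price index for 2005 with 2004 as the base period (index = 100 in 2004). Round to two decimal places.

Laspeyres price index uses base-period quantities as weights.
ΣP(2005)·Q(2004) = 1.84×372 + 1.86×54 = 684.48 + 100.44 = 784.92
ΣP(2004)·Q(2004) = 1.98×372 + 1.79×54 = 736.56 + 96.66 = 833.22
Index = 784.92 / 833.22 × 100 = 94.2032

94.20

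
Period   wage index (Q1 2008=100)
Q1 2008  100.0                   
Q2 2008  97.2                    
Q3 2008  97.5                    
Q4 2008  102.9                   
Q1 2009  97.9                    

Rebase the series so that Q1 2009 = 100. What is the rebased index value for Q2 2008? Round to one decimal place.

99.3

Rebased(Q2 2008) = 97.2 / 97.9 × 100 = 99.2850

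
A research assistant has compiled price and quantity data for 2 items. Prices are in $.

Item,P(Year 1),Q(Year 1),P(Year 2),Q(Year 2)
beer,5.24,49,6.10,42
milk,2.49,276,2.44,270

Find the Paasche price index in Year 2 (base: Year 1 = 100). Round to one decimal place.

Paasche price index uses current-period quantities as weights.
ΣP(Year 2)·Q(Year 2) = 6.10×42 + 2.44×270 = 256.2 + 658.8 = 915
ΣP(Year 1)·Q(Year 2) = 5.24×42 + 2.49×270 = 220.08 + 672.3 = 892.38
Index = 915 / 892.38 × 100 = 102.5348

102.5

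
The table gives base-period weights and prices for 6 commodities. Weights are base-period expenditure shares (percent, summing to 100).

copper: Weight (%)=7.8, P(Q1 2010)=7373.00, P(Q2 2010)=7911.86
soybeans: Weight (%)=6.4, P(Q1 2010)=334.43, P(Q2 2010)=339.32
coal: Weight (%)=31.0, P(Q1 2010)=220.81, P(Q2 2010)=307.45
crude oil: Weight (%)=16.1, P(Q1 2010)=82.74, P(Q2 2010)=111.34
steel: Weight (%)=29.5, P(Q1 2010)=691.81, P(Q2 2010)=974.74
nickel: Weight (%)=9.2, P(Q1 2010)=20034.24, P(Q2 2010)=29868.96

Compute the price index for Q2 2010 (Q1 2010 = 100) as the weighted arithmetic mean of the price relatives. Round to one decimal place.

135.0

copper: 7.8 × (7911.86/7373.00) = 7.8 × 1.073086 = 8.3701
soybeans: 6.4 × (339.32/334.43) = 6.4 × 1.014622 = 6.4936
coal: 31.0 × (307.45/220.81) = 31.0 × 1.392374 = 43.1636
crude oil: 16.1 × (111.34/82.74) = 16.1 × 1.345661 = 21.6651
steel: 29.5 × (974.74/691.81) = 29.5 × 1.408971 = 41.5646
nickel: 9.2 × (29868.96/20034.24) = 9.2 × 1.490896 = 13.7162
Index = Σ wᵢ·(p₁ᵢ/p₀ᵢ) = 8.3701 + 6.4936 + 43.1636 + 21.6651 + 41.5646 + 13.7162 = 134.9732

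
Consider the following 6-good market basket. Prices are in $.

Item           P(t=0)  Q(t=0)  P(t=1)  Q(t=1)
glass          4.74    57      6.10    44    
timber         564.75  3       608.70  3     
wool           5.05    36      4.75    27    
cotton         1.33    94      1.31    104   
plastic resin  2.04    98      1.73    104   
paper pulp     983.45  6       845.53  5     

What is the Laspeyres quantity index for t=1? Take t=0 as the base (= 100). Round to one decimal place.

Laspeyres quantity index uses base-period prices as weights.
ΣP(t=0)·Q(t=1) = 4.74×44 + 564.75×3 + 5.05×27 + 1.33×104 + 2.04×104 + 983.45×5 = 208.56 + 1694.25 + 136.35 + 138.32 + 212.16 + 4917.25 = 7306.89
ΣP(t=0)·Q(t=0) = 4.74×57 + 564.75×3 + 5.05×36 + 1.33×94 + 2.04×98 + 983.45×6 = 270.18 + 1694.25 + 181.8 + 125.02 + 199.92 + 5900.7 = 8371.87
Index = 7306.89 / 8371.87 × 100 = 87.2791

87.3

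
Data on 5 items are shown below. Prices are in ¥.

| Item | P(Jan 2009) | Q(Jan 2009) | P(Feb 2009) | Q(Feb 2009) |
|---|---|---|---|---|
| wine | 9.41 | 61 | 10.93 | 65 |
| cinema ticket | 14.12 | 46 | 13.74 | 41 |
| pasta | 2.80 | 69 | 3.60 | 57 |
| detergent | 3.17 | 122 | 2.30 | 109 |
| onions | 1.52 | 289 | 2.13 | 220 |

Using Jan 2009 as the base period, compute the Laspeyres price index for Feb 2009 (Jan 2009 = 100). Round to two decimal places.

Laspeyres price index uses base-period quantities as weights.
ΣP(Feb 2009)·Q(Jan 2009) = 10.93×61 + 13.74×46 + 3.60×69 + 2.30×122 + 2.13×289 = 666.73 + 632.04 + 248.4 + 280.6 + 615.57 = 2443.34
ΣP(Jan 2009)·Q(Jan 2009) = 9.41×61 + 14.12×46 + 2.80×69 + 3.17×122 + 1.52×289 = 574.01 + 649.52 + 193.2 + 386.74 + 439.28 = 2242.75
Index = 2443.34 / 2242.75 × 100 = 108.9439

108.94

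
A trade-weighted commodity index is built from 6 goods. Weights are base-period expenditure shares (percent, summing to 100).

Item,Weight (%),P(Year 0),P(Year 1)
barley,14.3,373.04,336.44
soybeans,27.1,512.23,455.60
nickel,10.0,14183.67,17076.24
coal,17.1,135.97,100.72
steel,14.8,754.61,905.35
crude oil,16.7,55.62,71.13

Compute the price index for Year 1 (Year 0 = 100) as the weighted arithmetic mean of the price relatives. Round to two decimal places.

100.82

barley: 14.3 × (336.44/373.04) = 14.3 × 0.901887 = 12.8970
soybeans: 27.1 × (455.60/512.23) = 27.1 × 0.889444 = 24.1039
nickel: 10.0 × (17076.24/14183.67) = 10.0 × 1.203937 = 12.0394
coal: 17.1 × (100.72/135.97) = 17.1 × 0.740752 = 12.6669
steel: 14.8 × (905.35/754.61) = 14.8 × 1.199759 = 17.7564
crude oil: 16.7 × (71.13/55.62) = 16.7 × 1.278857 = 21.3569
Index = Σ wᵢ·(p₁ᵢ/p₀ᵢ) = 12.8970 + 24.1039 + 12.0394 + 12.6669 + 17.7564 + 21.3569 = 100.8205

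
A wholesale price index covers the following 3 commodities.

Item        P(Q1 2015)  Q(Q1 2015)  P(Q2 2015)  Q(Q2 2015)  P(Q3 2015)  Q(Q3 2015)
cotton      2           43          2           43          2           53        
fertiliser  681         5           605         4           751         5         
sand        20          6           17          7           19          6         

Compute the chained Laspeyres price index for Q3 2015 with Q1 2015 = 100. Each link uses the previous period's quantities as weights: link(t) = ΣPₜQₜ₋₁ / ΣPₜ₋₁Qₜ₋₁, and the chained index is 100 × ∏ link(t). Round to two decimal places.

109.25

Link Q1 2015→Q2 2015:
ΣP(Q2 2015)Q(Q1 2015) = 2×43 + 605×5 + 17×6 = 86 + 3025 + 102 = 3213
ΣP(Q1 2015)Q(Q1 2015) = 2×43 + 681×5 + 20×6 = 86 + 3405 + 120 = 3611
link = 3213/3611 = 0.889781
Link Q2 2015→Q3 2015:
ΣP(Q3 2015)Q(Q2 2015) = 2×43 + 751×4 + 19×7 = 86 + 3004 + 133 = 3223
ΣP(Q2 2015)Q(Q2 2015) = 2×43 + 605×4 + 17×7 = 86 + 2420 + 119 = 2625
link = 3223/2625 = 1.227810
Chained index = 100 × 0.889781 × 1.227810 = 109.2482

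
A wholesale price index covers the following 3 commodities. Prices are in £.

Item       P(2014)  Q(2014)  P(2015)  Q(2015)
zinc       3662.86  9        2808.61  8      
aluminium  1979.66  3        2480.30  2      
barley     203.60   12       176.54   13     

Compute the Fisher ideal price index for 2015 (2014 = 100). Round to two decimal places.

83.51

Laspeyres component (base-period weights):
ΣP(2015)Q(2014) = 2808.61×9 + 2480.30×3 + 176.54×12 = 25277.49 + 7440.9 + 2118.48 = 34836.87
ΣP(2014)Q(2014) = 3662.86×9 + 1979.66×3 + 203.60×12 = 32965.74 + 5938.98 + 2443.2 = 41347.92
L = 34836.87 / 41347.92 × 100 = 84.2530
Paasche component (current-period weights):
ΣP(2015)Q(2015) = 2808.61×8 + 2480.30×2 + 176.54×13 = 22468.88 + 4960.6 + 2295.02 = 29724.5
ΣP(2014)Q(2015) = 3662.86×8 + 1979.66×2 + 203.60×13 = 29302.88 + 3959.32 + 2646.8 = 35909
P = 29724.5 / 35909 × 100 = 82.7773
Fisher = √(L × P) = √(84.2530 × 82.7773) = 83.5119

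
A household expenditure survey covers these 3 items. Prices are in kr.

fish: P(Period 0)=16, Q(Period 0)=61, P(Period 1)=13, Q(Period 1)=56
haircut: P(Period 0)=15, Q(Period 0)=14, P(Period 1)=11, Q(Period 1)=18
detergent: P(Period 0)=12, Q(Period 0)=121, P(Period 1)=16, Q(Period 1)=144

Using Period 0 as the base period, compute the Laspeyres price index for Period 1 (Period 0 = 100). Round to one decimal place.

Laspeyres price index uses base-period quantities as weights.
ΣP(Period 1)·Q(Period 0) = 13×61 + 11×14 + 16×121 = 793 + 154 + 1936 = 2883
ΣP(Period 0)·Q(Period 0) = 16×61 + 15×14 + 12×121 = 976 + 210 + 1452 = 2638
Index = 2883 / 2638 × 100 = 109.2873

109.3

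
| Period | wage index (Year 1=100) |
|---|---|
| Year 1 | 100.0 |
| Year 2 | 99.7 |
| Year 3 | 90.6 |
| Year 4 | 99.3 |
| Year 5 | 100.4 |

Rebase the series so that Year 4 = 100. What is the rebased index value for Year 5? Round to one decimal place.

101.1

Rebased(Year 5) = 100.4 / 99.3 × 100 = 101.1078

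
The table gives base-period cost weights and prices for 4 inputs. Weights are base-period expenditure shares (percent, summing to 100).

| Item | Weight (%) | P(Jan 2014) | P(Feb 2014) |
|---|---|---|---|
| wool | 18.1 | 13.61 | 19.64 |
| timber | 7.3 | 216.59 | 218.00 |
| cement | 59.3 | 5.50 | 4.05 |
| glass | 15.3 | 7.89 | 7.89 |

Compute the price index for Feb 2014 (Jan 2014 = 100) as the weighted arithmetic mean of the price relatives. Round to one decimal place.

wool: 18.1 × (19.64/13.61) = 18.1 × 1.443057 = 26.1193
timber: 7.3 × (218.00/216.59) = 7.3 × 1.006510 = 7.3475
cement: 59.3 × (4.05/5.50) = 59.3 × 0.736364 = 43.6664
glass: 15.3 × (7.89/7.89) = 15.3 × 1.000000 = 15.3000
Index = Σ wᵢ·(p₁ᵢ/p₀ᵢ) = 26.1193 + 7.3475 + 43.6664 + 15.3000 = 92.4332

92.4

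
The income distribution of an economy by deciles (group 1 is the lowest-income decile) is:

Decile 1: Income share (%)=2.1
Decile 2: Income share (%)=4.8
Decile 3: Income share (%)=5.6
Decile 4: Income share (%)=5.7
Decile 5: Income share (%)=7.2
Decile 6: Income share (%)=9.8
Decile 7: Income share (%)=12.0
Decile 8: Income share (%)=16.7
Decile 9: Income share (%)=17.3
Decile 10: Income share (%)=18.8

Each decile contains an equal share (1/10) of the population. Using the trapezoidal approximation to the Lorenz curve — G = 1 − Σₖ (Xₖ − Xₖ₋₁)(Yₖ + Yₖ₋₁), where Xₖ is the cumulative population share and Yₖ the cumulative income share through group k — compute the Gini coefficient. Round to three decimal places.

0.315

Cumulative income shares Yₖ: 0.0210, 0.0690, 0.1250, 0.1820, 0.2540, 0.3520, 0.4720, 0.6390, 0.8120, 1.0000
Σ (Xₖ−Xₖ₋₁)(Yₖ+Yₖ₋₁) = (1/10)(0.0210+0.0000) + (1/10)(0.0690+0.0210) + (1/10)(0.1250+0.0690) + (1/10)(0.1820+0.1250) + (1/10)(0.2540+0.1820) + (1/10)(0.3520+0.2540) + (1/10)(0.4720+0.3520) + (1/10)(0.6390+0.4720) + (1/10)(0.8120+0.6390) + (1/10)(1.0000+0.8120)
  = 0.0021 + 0.0090 + 0.0194 + 0.0307 + 0.0436 + 0.0606 + 0.0824 + 0.1111 + 0.1451 + 0.1812 = 0.6852
G = 1 − 0.6852 = 0.3148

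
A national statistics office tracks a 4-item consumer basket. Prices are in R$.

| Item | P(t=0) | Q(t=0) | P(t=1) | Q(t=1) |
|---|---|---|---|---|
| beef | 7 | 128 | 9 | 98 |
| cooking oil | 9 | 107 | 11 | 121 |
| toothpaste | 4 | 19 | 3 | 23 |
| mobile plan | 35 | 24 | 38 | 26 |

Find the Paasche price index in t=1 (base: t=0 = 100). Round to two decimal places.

Paasche price index uses current-period quantities as weights.
ΣP(t=1)·Q(t=1) = 9×98 + 11×121 + 3×23 + 38×26 = 882 + 1331 + 69 + 988 = 3270
ΣP(t=0)·Q(t=1) = 7×98 + 9×121 + 4×23 + 35×26 = 686 + 1089 + 92 + 910 = 2777
Index = 3270 / 2777 × 100 = 117.7530

117.75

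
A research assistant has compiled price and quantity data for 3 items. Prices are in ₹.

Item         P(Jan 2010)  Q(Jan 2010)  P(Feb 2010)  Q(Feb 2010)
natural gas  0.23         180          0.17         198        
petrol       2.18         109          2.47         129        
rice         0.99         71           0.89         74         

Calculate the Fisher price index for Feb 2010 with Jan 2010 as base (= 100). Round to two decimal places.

104.23

Laspeyres component (base-period weights):
ΣP(Feb 2010)Q(Jan 2010) = 0.17×180 + 2.47×109 + 0.89×71 = 30.6 + 269.23 + 63.19 = 363.02
ΣP(Jan 2010)Q(Jan 2010) = 0.23×180 + 2.18×109 + 0.99×71 = 41.4 + 237.62 + 70.29 = 349.31
L = 363.02 / 349.31 × 100 = 103.9249
Paasche component (current-period weights):
ΣP(Feb 2010)Q(Feb 2010) = 0.17×198 + 2.47×129 + 0.89×74 = 33.66 + 318.63 + 65.86 = 418.15
ΣP(Jan 2010)Q(Feb 2010) = 0.23×198 + 2.18×129 + 0.99×74 = 45.54 + 281.22 + 73.26 = 400.02
P = 418.15 / 400.02 × 100 = 104.5323
Fisher = √(L × P) = √(103.9249 × 104.5323) = 104.2281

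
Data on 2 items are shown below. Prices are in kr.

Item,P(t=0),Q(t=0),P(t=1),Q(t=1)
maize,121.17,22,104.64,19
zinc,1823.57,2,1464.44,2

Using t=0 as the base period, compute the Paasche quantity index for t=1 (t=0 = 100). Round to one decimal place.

Paasche quantity index uses current-period prices as weights.
ΣP(t=1)·Q(t=1) = 104.64×19 + 1464.44×2 = 1988.16 + 2928.88 = 4917.04
ΣP(t=1)·Q(t=0) = 104.64×22 + 1464.44×2 = 2302.08 + 2928.88 = 5230.96
Index = 4917.04 / 5230.96 × 100 = 93.9988

94.0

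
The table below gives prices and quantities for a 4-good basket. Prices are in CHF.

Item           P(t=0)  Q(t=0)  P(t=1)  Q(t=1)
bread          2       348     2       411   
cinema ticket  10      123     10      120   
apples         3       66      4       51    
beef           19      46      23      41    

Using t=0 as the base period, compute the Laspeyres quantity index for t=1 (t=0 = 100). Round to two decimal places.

98.53

Laspeyres quantity index uses base-period prices as weights.
ΣP(t=0)·Q(t=1) = 2×411 + 10×120 + 3×51 + 19×41 = 822 + 1200 + 153 + 779 = 2954
ΣP(t=0)·Q(t=0) = 2×348 + 10×123 + 3×66 + 19×46 = 696 + 1230 + 198 + 874 = 2998
Index = 2954 / 2998 × 100 = 98.5324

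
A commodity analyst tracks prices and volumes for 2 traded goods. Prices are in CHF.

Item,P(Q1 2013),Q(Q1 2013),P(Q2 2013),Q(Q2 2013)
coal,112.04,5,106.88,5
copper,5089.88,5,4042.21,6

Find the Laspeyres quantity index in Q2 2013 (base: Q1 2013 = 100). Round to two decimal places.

119.57

Laspeyres quantity index uses base-period prices as weights.
ΣP(Q1 2013)·Q(Q2 2013) = 112.04×5 + 5089.88×6 = 560.2 + 30539.28 = 31099.48
ΣP(Q1 2013)·Q(Q1 2013) = 112.04×5 + 5089.88×5 = 560.2 + 25449.4 = 26009.6
Index = 31099.48 / 26009.6 × 100 = 119.5692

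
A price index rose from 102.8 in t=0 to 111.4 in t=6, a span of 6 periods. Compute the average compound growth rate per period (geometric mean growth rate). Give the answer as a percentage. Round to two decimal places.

Growth factor = (111.4/102.8)^(1/6) = (1.083658)^(1/6) = 1.013480
Growth rate = 1.013480 − 1 = 0.013480 = 1.3480%

1.35%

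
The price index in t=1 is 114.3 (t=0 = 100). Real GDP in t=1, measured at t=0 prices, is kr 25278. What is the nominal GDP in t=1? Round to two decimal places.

28892.75

Nominal = Real × (Index/100) = 25278 × (114.3/100)
        = 25278 × 1.143 = 28892.7540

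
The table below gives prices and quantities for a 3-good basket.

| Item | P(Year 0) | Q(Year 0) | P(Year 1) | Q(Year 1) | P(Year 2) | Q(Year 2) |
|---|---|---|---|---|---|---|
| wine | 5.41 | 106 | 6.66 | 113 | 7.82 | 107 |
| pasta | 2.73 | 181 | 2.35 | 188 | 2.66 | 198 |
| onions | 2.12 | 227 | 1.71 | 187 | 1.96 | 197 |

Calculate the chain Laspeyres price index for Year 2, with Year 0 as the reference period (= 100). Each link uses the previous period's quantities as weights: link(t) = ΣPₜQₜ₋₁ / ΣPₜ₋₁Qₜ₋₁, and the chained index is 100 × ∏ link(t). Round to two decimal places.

Link Year 0→Year 1:
ΣP(Year 1)Q(Year 0) = 6.66×106 + 2.35×181 + 1.71×227 = 705.96 + 425.35 + 388.17 = 1519.48
ΣP(Year 0)Q(Year 0) = 5.41×106 + 2.73×181 + 2.12×227 = 573.46 + 494.13 + 481.24 = 1548.83
link = 1519.48/1548.83 = 0.981050
Link Year 1→Year 2:
ΣP(Year 2)Q(Year 1) = 7.82×113 + 2.66×188 + 1.96×187 = 883.66 + 500.08 + 366.52 = 1750.26
ΣP(Year 1)Q(Year 1) = 6.66×113 + 2.35×188 + 1.71×187 = 752.58 + 441.8 + 319.77 = 1514.15
link = 1750.26/1514.15 = 1.155936
Chained index = 100 × 0.981050 × 1.155936 = 113.4031

113.40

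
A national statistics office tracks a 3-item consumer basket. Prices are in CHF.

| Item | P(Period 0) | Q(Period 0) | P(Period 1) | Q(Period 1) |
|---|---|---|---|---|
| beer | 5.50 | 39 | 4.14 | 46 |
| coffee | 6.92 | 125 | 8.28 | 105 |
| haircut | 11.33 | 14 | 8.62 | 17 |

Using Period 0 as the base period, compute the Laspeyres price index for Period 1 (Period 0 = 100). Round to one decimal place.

106.4

Laspeyres price index uses base-period quantities as weights.
ΣP(Period 1)·Q(Period 0) = 4.14×39 + 8.28×125 + 8.62×14 = 161.46 + 1035 + 120.68 = 1317.14
ΣP(Period 0)·Q(Period 0) = 5.50×39 + 6.92×125 + 11.33×14 = 214.5 + 865 + 158.62 = 1238.12
Index = 1317.14 / 1238.12 × 100 = 106.3823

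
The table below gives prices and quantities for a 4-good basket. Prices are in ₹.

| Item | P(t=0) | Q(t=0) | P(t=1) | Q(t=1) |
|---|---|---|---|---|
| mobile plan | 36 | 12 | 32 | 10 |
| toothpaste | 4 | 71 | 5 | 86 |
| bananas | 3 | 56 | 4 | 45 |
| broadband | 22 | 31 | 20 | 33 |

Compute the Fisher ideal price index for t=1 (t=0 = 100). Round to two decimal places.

101.34

Laspeyres component (base-period weights):
ΣP(t=1)Q(t=0) = 32×12 + 5×71 + 4×56 + 20×31 = 384 + 355 + 224 + 620 = 1583
ΣP(t=0)Q(t=0) = 36×12 + 4×71 + 3×56 + 22×31 = 432 + 284 + 168 + 682 = 1566
L = 1583 / 1566 × 100 = 101.0856
Paasche component (current-period weights):
ΣP(t=1)Q(t=1) = 32×10 + 5×86 + 4×45 + 20×33 = 320 + 430 + 180 + 660 = 1590
ΣP(t=0)Q(t=1) = 36×10 + 4×86 + 3×45 + 22×33 = 360 + 344 + 135 + 726 = 1565
P = 1590 / 1565 × 100 = 101.5974
Fisher = √(L × P) = √(101.0856 × 101.5974) = 101.3412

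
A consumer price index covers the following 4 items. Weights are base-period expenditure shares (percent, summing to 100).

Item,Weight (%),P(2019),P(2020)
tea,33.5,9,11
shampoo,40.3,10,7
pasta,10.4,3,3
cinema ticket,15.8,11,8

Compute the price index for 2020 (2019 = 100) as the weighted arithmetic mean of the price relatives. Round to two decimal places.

tea: 33.5 × (11/9) = 33.5 × 1.222222 = 40.9444
shampoo: 40.3 × (7/10) = 40.3 × 0.700000 = 28.2100
pasta: 10.4 × (3/3) = 10.4 × 1.000000 = 10.4000
cinema ticket: 15.8 × (8/11) = 15.8 × 0.727273 = 11.4909
Index = Σ wᵢ·(p₁ᵢ/p₀ᵢ) = 40.9444 + 28.2100 + 10.4000 + 11.4909 = 91.0454

91.05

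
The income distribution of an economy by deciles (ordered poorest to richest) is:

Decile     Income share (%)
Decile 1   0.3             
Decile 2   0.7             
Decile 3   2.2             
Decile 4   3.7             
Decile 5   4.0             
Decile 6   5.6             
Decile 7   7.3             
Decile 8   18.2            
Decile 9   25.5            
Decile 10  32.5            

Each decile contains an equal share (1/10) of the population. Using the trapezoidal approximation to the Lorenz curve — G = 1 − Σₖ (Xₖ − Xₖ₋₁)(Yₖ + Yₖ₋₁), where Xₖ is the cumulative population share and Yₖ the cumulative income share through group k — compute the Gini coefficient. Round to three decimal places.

0.556

Cumulative income shares Yₖ: 0.0030, 0.0100, 0.0320, 0.0690, 0.1090, 0.1650, 0.2380, 0.4200, 0.6750, 1.0000
Σ (Xₖ−Xₖ₋₁)(Yₖ+Yₖ₋₁) = (1/10)(0.0030+0.0000) + (1/10)(0.0100+0.0030) + (1/10)(0.0320+0.0100) + (1/10)(0.0690+0.0320) + (1/10)(0.1090+0.0690) + (1/10)(0.1650+0.1090) + (1/10)(0.2380+0.1650) + (1/10)(0.4200+0.2380) + (1/10)(0.6750+0.4200) + (1/10)(1.0000+0.6750)
  = 0.0003 + 0.0013 + 0.0042 + 0.0101 + 0.0178 + 0.0274 + 0.0403 + 0.0658 + 0.1095 + 0.1675 = 0.4442
G = 1 − 0.4442 = 0.5558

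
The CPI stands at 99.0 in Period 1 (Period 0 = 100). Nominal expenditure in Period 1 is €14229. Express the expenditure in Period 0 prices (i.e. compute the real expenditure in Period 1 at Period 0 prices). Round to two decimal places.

14372.73

Real = Nominal ÷ (Index/100) = 14229 ÷ (99.0/100)
     = 14229 ÷ 0.990 = 14372.7273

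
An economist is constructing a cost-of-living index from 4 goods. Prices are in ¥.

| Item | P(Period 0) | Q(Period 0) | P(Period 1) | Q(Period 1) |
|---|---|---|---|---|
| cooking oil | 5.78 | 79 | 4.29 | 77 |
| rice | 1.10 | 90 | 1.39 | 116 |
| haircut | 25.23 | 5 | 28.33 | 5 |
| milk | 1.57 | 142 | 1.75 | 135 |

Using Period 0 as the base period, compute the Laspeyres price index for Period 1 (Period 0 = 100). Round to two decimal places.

Laspeyres price index uses base-period quantities as weights.
ΣP(Period 1)·Q(Period 0) = 4.29×79 + 1.39×90 + 28.33×5 + 1.75×142 = 338.91 + 125.1 + 141.65 + 248.5 = 854.16
ΣP(Period 0)·Q(Period 0) = 5.78×79 + 1.10×90 + 25.23×5 + 1.57×142 = 456.62 + 99 + 126.15 + 222.94 = 904.71
Index = 854.16 / 904.71 × 100 = 94.4126

94.41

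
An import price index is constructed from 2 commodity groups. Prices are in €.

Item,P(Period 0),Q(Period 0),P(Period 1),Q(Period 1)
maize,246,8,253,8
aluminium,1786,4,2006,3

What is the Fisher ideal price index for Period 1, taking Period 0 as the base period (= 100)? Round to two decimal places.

Laspeyres component (base-period weights):
ΣP(Period 1)Q(Period 0) = 253×8 + 2006×4 = 2024 + 8024 = 10048
ΣP(Period 0)Q(Period 0) = 246×8 + 1786×4 = 1968 + 7144 = 9112
L = 10048 / 9112 × 100 = 110.2722
Paasche component (current-period weights):
ΣP(Period 1)Q(Period 1) = 253×8 + 2006×3 = 2024 + 6018 = 8042
ΣP(Period 0)Q(Period 1) = 246×8 + 1786×3 = 1968 + 5358 = 7326
P = 8042 / 7326 × 100 = 109.7734
Fisher = √(L × P) = √(110.2722 × 109.7734) = 110.0225

110.02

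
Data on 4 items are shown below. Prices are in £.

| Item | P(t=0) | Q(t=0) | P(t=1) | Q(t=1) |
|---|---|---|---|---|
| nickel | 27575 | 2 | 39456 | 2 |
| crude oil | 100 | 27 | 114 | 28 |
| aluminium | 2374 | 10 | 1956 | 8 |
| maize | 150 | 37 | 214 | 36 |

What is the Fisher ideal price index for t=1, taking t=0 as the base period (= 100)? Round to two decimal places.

126.84

Laspeyres component (base-period weights):
ΣP(t=1)Q(t=0) = 39456×2 + 114×27 + 1956×10 + 214×37 = 78912 + 3078 + 19560 + 7918 = 109468
ΣP(t=0)Q(t=0) = 27575×2 + 100×27 + 2374×10 + 150×37 = 55150 + 2700 + 23740 + 5550 = 87140
L = 109468 / 87140 × 100 = 125.6231
Paasche component (current-period weights):
ΣP(t=1)Q(t=1) = 39456×2 + 114×28 + 1956×8 + 214×36 = 78912 + 3192 + 15648 + 7704 = 105456
ΣP(t=0)Q(t=1) = 27575×2 + 100×28 + 2374×8 + 150×36 = 55150 + 2800 + 18992 + 5400 = 82342
P = 105456 / 82342 × 100 = 128.0707
Fisher = √(L × P) = √(125.6231 × 128.0707) = 126.8410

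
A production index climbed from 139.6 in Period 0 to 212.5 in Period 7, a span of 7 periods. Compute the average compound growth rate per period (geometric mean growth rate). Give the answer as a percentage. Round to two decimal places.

Growth factor = (212.5/139.6)^(1/7) = (1.522206)^(1/7) = 1.061861
Growth rate = 1.061861 − 1 = 0.061861 = 6.1861%

6.19%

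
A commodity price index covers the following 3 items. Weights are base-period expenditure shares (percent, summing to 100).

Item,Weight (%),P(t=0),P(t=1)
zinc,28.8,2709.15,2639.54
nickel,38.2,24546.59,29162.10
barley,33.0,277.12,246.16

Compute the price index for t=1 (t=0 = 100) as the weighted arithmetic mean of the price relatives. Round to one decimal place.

zinc: 28.8 × (2639.54/2709.15) = 28.8 × 0.974306 = 28.0600
nickel: 38.2 × (29162.10/24546.59) = 38.2 × 1.188031 = 45.3828
barley: 33.0 × (246.16/277.12) = 33.0 × 0.888279 = 29.3132
Index = Σ wᵢ·(p₁ᵢ/p₀ᵢ) = 28.0600 + 45.3828 + 29.3132 = 102.7560

102.8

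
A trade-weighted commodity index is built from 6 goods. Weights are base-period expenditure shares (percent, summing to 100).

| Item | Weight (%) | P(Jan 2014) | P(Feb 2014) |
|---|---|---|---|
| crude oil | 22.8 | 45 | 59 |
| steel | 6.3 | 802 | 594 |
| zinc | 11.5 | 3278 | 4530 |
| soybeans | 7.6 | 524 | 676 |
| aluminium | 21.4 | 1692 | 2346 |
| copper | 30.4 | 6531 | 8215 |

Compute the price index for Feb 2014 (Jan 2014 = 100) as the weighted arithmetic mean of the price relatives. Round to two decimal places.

128.17

crude oil: 22.8 × (59/45) = 22.8 × 1.311111 = 29.8933
steel: 6.3 × (594/802) = 6.3 × 0.740648 = 4.6661
zinc: 11.5 × (4530/3278) = 11.5 × 1.381940 = 15.8923
soybeans: 7.6 × (676/524) = 7.6 × 1.290076 = 9.8046
aluminium: 21.4 × (2346/1692) = 21.4 × 1.386525 = 29.6716
copper: 30.4 × (8215/6531) = 30.4 × 1.257847 = 38.2386
Index = Σ wᵢ·(p₁ᵢ/p₀ᵢ) = 29.8933 + 4.6661 + 15.8923 + 9.8046 + 29.6716 + 38.2386 = 128.1665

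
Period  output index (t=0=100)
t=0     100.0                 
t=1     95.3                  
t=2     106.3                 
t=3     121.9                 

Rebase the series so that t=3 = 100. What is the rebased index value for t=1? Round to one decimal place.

78.2

Rebased(t=1) = 95.3 / 121.9 × 100 = 78.1788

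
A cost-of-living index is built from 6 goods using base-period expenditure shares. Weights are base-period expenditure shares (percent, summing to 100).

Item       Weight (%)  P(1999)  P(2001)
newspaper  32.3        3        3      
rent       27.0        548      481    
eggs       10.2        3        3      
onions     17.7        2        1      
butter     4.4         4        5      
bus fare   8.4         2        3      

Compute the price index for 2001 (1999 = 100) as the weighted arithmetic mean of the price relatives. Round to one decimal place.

93.1

newspaper: 32.3 × (3/3) = 32.3 × 1.000000 = 32.3000
rent: 27.0 × (481/548) = 27.0 × 0.877737 = 23.6989
eggs: 10.2 × (3/3) = 10.2 × 1.000000 = 10.2000
onions: 17.7 × (1/2) = 17.7 × 0.500000 = 8.8500
butter: 4.4 × (5/4) = 4.4 × 1.250000 = 5.5000
bus fare: 8.4 × (3/2) = 8.4 × 1.500000 = 12.6000
Index = Σ wᵢ·(p₁ᵢ/p₀ᵢ) = 32.3000 + 23.6989 + 10.2000 + 8.8500 + 5.5000 + 12.6000 = 93.1489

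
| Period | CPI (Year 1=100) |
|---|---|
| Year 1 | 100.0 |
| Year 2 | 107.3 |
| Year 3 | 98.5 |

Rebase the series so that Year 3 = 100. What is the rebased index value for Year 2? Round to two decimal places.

108.93

Rebased(Year 2) = 107.3 / 98.5 × 100 = 108.9340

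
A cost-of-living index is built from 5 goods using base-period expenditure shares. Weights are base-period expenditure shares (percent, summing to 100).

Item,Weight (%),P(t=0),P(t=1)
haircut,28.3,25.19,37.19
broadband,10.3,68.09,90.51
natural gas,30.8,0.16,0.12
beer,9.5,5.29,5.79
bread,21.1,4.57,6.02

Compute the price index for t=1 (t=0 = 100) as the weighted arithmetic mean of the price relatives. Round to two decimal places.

116.77

haircut: 28.3 × (37.19/25.19) = 28.3 × 1.476380 = 41.7815
broadband: 10.3 × (90.51/68.09) = 10.3 × 1.329270 = 13.6915
natural gas: 30.8 × (0.12/0.16) = 30.8 × 0.750000 = 23.1000
beer: 9.5 × (5.79/5.29) = 9.5 × 1.094518 = 10.3979
bread: 21.1 × (6.02/4.57) = 21.1 × 1.317287 = 27.7947
Index = Σ wᵢ·(p₁ᵢ/p₀ᵢ) = 41.7815 + 13.6915 + 23.1000 + 10.3979 + 27.7947 = 116.7657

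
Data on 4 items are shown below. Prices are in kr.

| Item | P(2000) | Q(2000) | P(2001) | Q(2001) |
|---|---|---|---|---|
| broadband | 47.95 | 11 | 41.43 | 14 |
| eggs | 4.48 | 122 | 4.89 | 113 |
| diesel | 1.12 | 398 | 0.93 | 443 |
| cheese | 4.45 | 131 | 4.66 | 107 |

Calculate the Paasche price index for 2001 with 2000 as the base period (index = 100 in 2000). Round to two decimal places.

Paasche price index uses current-period quantities as weights.
ΣP(2001)·Q(2001) = 41.43×14 + 4.89×113 + 0.93×443 + 4.66×107 = 580.02 + 552.57 + 411.99 + 498.62 = 2043.2
ΣP(2000)·Q(2001) = 47.95×14 + 4.48×113 + 1.12×443 + 4.45×107 = 671.3 + 506.24 + 496.16 + 476.15 = 2149.85
Index = 2043.2 / 2149.85 × 100 = 95.0392

95.04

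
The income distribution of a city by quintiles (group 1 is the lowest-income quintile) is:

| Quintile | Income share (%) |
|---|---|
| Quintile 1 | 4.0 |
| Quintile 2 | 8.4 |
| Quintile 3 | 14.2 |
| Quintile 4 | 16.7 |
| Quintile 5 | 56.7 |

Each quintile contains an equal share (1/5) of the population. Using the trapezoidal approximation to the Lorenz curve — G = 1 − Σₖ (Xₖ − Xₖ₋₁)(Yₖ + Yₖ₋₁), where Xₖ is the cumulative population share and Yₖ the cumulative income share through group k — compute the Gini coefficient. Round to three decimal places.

Cumulative income shares Yₖ: 0.0400, 0.1240, 0.2660, 0.4330, 1.0000
Σ (Xₖ−Xₖ₋₁)(Yₖ+Yₖ₋₁) = (1/5)(0.0400+0.0000) + (1/5)(0.1240+0.0400) + (1/5)(0.2660+0.1240) + (1/5)(0.4330+0.2660) + (1/5)(1.0000+0.4330)
  = 0.0080 + 0.0328 + 0.0780 + 0.1398 + 0.2866 = 0.5452
G = 1 − 0.5452 = 0.4548

0.455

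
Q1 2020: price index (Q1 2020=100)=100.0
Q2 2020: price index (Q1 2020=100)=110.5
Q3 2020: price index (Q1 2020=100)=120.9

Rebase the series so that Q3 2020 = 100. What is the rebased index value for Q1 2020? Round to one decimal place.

Rebased(Q1 2020) = 100.0 / 120.9 × 100 = 82.7130

82.7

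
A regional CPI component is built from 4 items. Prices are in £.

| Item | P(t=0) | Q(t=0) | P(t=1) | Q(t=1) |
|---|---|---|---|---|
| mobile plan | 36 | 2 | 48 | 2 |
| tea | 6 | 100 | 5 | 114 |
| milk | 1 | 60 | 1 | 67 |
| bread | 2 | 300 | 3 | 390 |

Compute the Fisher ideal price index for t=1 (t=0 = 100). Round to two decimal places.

Laspeyres component (base-period weights):
ΣP(t=1)Q(t=0) = 48×2 + 5×100 + 1×60 + 3×300 = 96 + 500 + 60 + 900 = 1556
ΣP(t=0)Q(t=0) = 36×2 + 6×100 + 1×60 + 2×300 = 72 + 600 + 60 + 600 = 1332
L = 1556 / 1332 × 100 = 116.8168
Paasche component (current-period weights):
ΣP(t=1)Q(t=1) = 48×2 + 5×114 + 1×67 + 3×390 = 96 + 570 + 67 + 1170 = 1903
ΣP(t=0)Q(t=1) = 36×2 + 6×114 + 1×67 + 2×390 = 72 + 684 + 67 + 780 = 1603
P = 1903 / 1603 × 100 = 118.7149
Fisher = √(L × P) = √(116.8168 × 118.7149) = 117.7620

117.76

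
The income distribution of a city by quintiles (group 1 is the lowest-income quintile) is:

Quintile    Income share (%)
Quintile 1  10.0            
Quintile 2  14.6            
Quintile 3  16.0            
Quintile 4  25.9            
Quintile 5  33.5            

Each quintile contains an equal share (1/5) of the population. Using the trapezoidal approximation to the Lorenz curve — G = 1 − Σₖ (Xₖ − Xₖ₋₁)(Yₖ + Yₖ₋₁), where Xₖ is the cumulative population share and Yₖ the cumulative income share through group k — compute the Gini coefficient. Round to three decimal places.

Cumulative income shares Yₖ: 0.1000, 0.2460, 0.4060, 0.6650, 1.0000
Σ (Xₖ−Xₖ₋₁)(Yₖ+Yₖ₋₁) = (1/5)(0.1000+0.0000) + (1/5)(0.2460+0.1000) + (1/5)(0.4060+0.2460) + (1/5)(0.6650+0.4060) + (1/5)(1.0000+0.6650)
  = 0.0200 + 0.0692 + 0.1304 + 0.2142 + 0.3330 = 0.7668
G = 1 − 0.7668 = 0.2332

0.233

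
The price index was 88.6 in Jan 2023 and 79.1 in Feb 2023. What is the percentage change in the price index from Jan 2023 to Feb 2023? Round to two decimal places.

Change = (79.1 − 88.6) / 88.6 × 100
       = -9.5 / 88.6 × 100 = -10.7223%

-10.72%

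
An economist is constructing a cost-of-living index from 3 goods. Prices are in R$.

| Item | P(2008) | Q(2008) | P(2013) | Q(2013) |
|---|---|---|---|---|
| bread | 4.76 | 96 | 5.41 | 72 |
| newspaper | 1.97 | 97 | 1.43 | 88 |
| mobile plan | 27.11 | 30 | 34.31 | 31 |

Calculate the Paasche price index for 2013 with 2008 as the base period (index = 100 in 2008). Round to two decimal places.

Paasche price index uses current-period quantities as weights.
ΣP(2013)·Q(2013) = 5.41×72 + 1.43×88 + 34.31×31 = 389.52 + 125.84 + 1063.61 = 1578.97
ΣP(2008)·Q(2013) = 4.76×72 + 1.97×88 + 27.11×31 = 342.72 + 173.36 + 840.41 = 1356.49
Index = 1578.97 / 1356.49 × 100 = 116.4012

116.40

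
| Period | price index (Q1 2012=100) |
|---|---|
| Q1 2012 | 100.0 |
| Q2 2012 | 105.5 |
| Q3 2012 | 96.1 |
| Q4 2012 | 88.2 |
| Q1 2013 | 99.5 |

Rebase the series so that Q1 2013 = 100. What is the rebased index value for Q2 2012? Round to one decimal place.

Rebased(Q2 2012) = 105.5 / 99.5 × 100 = 106.0302

106.0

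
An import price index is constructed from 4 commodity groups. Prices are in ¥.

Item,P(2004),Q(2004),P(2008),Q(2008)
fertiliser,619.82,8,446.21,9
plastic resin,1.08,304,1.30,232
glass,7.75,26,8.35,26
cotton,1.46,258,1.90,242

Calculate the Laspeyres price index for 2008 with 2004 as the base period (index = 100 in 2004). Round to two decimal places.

Laspeyres price index uses base-period quantities as weights.
ΣP(2008)·Q(2004) = 446.21×8 + 1.30×304 + 8.35×26 + 1.90×258 = 3569.68 + 395.2 + 217.1 + 490.2 = 4672.18
ΣP(2004)·Q(2004) = 619.82×8 + 1.08×304 + 7.75×26 + 1.46×258 = 4958.56 + 328.32 + 201.5 + 376.68 = 5865.06
Index = 4672.18 / 5865.06 × 100 = 79.6612

79.66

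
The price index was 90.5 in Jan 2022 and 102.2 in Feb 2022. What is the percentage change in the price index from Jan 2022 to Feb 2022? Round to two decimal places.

Change = (102.2 − 90.5) / 90.5 × 100
       = 11.7 / 90.5 × 100 = 12.9282%

12.93%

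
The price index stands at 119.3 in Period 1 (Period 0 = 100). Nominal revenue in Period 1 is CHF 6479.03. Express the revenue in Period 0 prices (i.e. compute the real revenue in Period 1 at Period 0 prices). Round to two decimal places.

5430.87

Real = Nominal ÷ (Index/100) = 6479.03 ÷ (119.3/100)
     = 6479.03 ÷ 1.193 = 5430.8718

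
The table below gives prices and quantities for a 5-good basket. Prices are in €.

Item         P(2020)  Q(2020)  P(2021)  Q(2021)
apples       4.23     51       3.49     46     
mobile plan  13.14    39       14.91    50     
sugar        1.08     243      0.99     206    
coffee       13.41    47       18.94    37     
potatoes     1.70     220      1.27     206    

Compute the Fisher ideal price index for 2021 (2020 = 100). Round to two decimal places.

108.33

Laspeyres component (base-period weights):
ΣP(2021)Q(2020) = 3.49×51 + 14.91×39 + 0.99×243 + 18.94×47 + 1.27×220 = 177.99 + 581.49 + 240.57 + 890.18 + 279.4 = 2169.63
ΣP(2020)Q(2020) = 4.23×51 + 13.14×39 + 1.08×243 + 13.41×47 + 1.70×220 = 215.73 + 512.46 + 262.44 + 630.27 + 374 = 1994.9
L = 2169.63 / 1994.9 × 100 = 108.7588
Paasche component (current-period weights):
ΣP(2021)Q(2021) = 3.49×46 + 14.91×50 + 0.99×206 + 18.94×37 + 1.27×206 = 160.54 + 745.5 + 203.94 + 700.78 + 261.62 = 2072.38
ΣP(2020)Q(2021) = 4.23×46 + 13.14×50 + 1.08×206 + 13.41×37 + 1.70×206 = 194.58 + 657 + 222.48 + 496.17 + 350.2 = 1920.43
P = 2072.38 / 1920.43 × 100 = 107.9123
Fisher = √(L × P) = √(108.7588 × 107.9123) = 108.3347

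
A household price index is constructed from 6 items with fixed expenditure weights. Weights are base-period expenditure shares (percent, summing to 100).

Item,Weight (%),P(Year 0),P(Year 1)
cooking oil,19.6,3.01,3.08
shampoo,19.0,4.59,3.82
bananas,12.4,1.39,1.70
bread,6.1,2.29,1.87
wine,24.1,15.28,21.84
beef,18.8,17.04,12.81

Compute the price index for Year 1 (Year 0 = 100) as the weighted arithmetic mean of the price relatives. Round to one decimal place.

cooking oil: 19.6 × (3.08/3.01) = 19.6 × 1.023256 = 20.0558
shampoo: 19.0 × (3.82/4.59) = 19.0 × 0.832244 = 15.8126
bananas: 12.4 × (1.70/1.39) = 12.4 × 1.223022 = 15.1655
bread: 6.1 × (1.87/2.29) = 6.1 × 0.816594 = 4.9812
wine: 24.1 × (21.84/15.28) = 24.1 × 1.429319 = 34.4466
beef: 18.8 × (12.81/17.04) = 18.8 × 0.751761 = 14.1331
Index = Σ wᵢ·(p₁ᵢ/p₀ᵢ) = 20.0558 + 15.8126 + 15.1655 + 4.9812 + 34.4466 + 14.1331 = 104.5948

104.6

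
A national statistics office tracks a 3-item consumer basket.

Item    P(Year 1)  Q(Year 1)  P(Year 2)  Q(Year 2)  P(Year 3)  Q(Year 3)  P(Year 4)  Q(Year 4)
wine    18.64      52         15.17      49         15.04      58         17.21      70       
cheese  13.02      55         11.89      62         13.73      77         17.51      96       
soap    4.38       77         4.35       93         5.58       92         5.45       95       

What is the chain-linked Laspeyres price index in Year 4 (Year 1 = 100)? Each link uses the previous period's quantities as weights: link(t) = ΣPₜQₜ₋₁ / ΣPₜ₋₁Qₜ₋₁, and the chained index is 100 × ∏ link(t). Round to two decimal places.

Link Year 1→Year 2:
ΣP(Year 2)Q(Year 1) = 15.17×52 + 11.89×55 + 4.35×77 = 788.84 + 653.95 + 334.95 = 1777.74
ΣP(Year 1)Q(Year 1) = 18.64×52 + 13.02×55 + 4.38×77 = 969.28 + 716.1 + 337.26 = 2022.64
link = 1777.74/2022.64 = 0.878921
Link Year 2→Year 3:
ΣP(Year 3)Q(Year 2) = 15.04×49 + 13.73×62 + 5.58×93 = 736.96 + 851.26 + 518.94 = 2107.16
ΣP(Year 2)Q(Year 2) = 15.17×49 + 11.89×62 + 4.35×93 = 743.33 + 737.18 + 404.55 = 1885.06
link = 2107.16/1885.06 = 1.117821
Link Year 3→Year 4:
ΣP(Year 4)Q(Year 3) = 17.21×58 + 17.51×77 + 5.45×92 = 998.18 + 1348.27 + 501.4 = 2847.85
ΣP(Year 3)Q(Year 3) = 15.04×58 + 13.73×77 + 5.58×92 = 872.32 + 1057.21 + 513.36 = 2442.89
link = 2847.85/2442.89 = 1.165771
Chained index = 100 × 0.878921 × 1.117821 × 1.165771 = 114.5342

114.53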